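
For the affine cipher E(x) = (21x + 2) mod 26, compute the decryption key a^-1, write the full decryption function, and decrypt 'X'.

Step 1: Find a^-1, the modular inverse of 21 mod 26.
Step 2: We need 21 * a^-1 = 1 (mod 26).
Step 3: 21 * 5 = 105 = 4 * 26 + 1, so a^-1 = 5.
Step 4: D(y) = 5(y - 2) mod 26.
Step 5: Apply to 'X' (y = 23): D(23) = 5 * (23 - 2) mod 26 = 5 * 21 mod 26 = 1 -> 'B'.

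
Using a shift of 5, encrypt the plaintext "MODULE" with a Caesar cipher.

Step 1: For each letter, shift forward by 5 positions (mod 26).
  M (position 12) -> position (12+5) mod 26 = 17 -> R
  O (position 14) -> position (14+5) mod 26 = 19 -> T
  D (position 3) -> position (3+5) mod 26 = 8 -> I
  U (position 20) -> position (20+5) mod 26 = 25 -> Z
  L (position 11) -> position (11+5) mod 26 = 16 -> Q
  E (position 4) -> position (4+5) mod 26 = 9 -> J
Result: RTIZQJ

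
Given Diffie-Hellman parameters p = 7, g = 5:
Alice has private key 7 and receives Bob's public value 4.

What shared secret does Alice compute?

Step 1: s = B^a mod p = 4^7 mod 7.
  4^1 mod 7 = 4
  4^2 mod 7 = (4 * 4) mod 7 = 2
  4^3 mod 7 = (2 * 4) mod 7 = 1
  4^4 mod 7 = (1 * 4) mod 7 = 4
  4^5 mod 7 = (4 * 4) mod 7 = 2
  4^6 mod 7 = (2 * 4) mod 7 = 1
  4^7 mod 7 = (1 * 4) mod 7 = 4
Result: shared secret = 4.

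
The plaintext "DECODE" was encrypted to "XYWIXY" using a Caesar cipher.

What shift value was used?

Step 1: Compare first letters: D (position 3) -> X (position 23).
Step 2: Shift = (23 - 3) mod 26 = 20.
The shift value is 20.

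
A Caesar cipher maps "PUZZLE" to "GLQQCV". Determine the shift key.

Step 1: Compare first letters: P (position 15) -> G (position 6).
Step 2: Shift = (6 - 15) mod 26 = 17.
The shift value is 17.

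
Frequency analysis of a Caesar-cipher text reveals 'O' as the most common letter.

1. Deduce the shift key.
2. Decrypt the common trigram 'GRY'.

Step 1: In English, 'E' is the most frequent letter (12.7%).
Step 2: The most frequent ciphertext letter is 'O' (position 14).
Step 3: Shift = (14 - 4) mod 26 = 10.
Step 4: Decrypt 'GRY' by shifting back 10:
  G -> W
  R -> H
  Y -> O
Step 5: 'GRY' decrypts to 'WHO'.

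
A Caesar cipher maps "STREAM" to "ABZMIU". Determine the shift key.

Step 1: Compare first letters: S (position 18) -> A (position 0).
Step 2: Shift = (0 - 18) mod 26 = 8.
The shift value is 8.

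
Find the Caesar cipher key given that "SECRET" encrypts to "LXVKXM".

Step 1: Compare first letters: S (position 18) -> L (position 11).
Step 2: Shift = (11 - 18) mod 26 = 19.
The shift value is 19.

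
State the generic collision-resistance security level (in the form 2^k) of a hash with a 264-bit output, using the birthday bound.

Step 1: The birthday paradox gives collision probability ~50% after sqrt(2^n) = 2^(n/2) hashes.
Step 2: For 264-bit output: 2^(264/2) = 2^132.
Step 3: Approximately 2^132 hash computations needed.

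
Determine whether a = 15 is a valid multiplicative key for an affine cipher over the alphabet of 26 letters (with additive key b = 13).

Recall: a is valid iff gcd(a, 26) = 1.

Step 1: Compute gcd(15, 26).
Step 2: gcd(15, 26) = 1.
Since gcd = 1, 15 is coprime with 26, so it is a valid key.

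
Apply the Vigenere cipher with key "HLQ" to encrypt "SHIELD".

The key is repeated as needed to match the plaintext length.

Step 1: Repeat key to match plaintext length:
  Plaintext: SHIELD
  Key:       HLQHLQ
Step 2: Encrypt each letter:
  S(18) + H(7) = (18+7) mod 26 = 25 = Z
  H(7) + L(11) = (7+11) mod 26 = 18 = S
  I(8) + Q(16) = (8+16) mod 26 = 24 = Y
  E(4) + H(7) = (4+7) mod 26 = 11 = L
  L(11) + L(11) = (11+11) mod 26 = 22 = W
  D(3) + Q(16) = (3+16) mod 26 = 19 = T
Ciphertext: ZSYLWT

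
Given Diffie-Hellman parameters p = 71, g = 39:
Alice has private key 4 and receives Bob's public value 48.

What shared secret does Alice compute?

Step 1: s = B^a mod p = 48^4 mod 71.
  48^1 mod 71 = 48
  48^2 mod 71 = (48 * 48) mod 71 = 32
  48^3 mod 71 = (32 * 48) mod 71 = 45
  48^4 mod 71 = (45 * 48) mod 71 = 30
Result: shared secret = 30.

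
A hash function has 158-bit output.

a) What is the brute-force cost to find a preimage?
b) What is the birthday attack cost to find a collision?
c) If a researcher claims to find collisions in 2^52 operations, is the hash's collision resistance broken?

Step 1: Preimage resistance requires brute-force of 2^158 operations.
Step 2: Collision resistance (birthday bound) = 2^(158/2) = 2^79.
Step 3: The claimed attack costs 2^52 operations.
Step 4: Since 2^52 < 2^79, the claimed attack beats the generic birthday bound, so collision resistance is broken.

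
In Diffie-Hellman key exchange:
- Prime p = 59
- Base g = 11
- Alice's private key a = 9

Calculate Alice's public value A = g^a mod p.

Step 1: A = g^a mod p = 11^9 mod 59.
  11^1 mod 59 = 11
  11^2 mod 59 = (11 * 11) mod 59 = 3
  11^3 mod 59 = (3 * 11) mod 59 = 33
  11^4 mod 59 = (33 * 11) mod 59 = 9
  11^5 mod 59 = (9 * 11) mod 59 = 40
  11^6 mod 59 = (40 * 11) mod 59 = 27
  11^7 mod 59 = (27 * 11) mod 59 = 2
  11^8 mod 59 = (2 * 11) mod 59 = 22
  11^9 mod 59 = (22 * 11) mod 59 = 6
Result: A = 6.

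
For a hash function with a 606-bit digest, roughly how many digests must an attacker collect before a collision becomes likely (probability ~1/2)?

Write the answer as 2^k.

Step 1: The birthday paradox gives collision probability ~50% after sqrt(2^n) = 2^(n/2) hashes.
Step 2: For 606-bit output: 2^(606/2) = 2^303.
Step 3: Approximately 2^303 hash computations needed.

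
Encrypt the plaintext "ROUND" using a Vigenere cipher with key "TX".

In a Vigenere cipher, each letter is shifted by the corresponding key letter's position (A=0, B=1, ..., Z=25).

Step 1: Repeat key to match plaintext length:
  Plaintext: ROUND
  Key:       TXTXT
Step 2: Encrypt each letter:
  R(17) + T(19) = (17+19) mod 26 = 10 = K
  O(14) + X(23) = (14+23) mod 26 = 11 = L
  U(20) + T(19) = (20+19) mod 26 = 13 = N
  N(13) + X(23) = (13+23) mod 26 = 10 = K
  D(3) + T(19) = (3+19) mod 26 = 22 = W
Ciphertext: KLNKW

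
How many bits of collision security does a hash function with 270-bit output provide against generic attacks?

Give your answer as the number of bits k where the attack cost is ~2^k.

Step 1: The hash has a 270-bit output.
Step 2: Collision resistance means it should be infeasible to find any x != y with h(x) = h(y).
By the birthday bound, a generic collision search succeeds after about sqrt(2^270) = 2^(270/2) = 2^135 evaluations.
Step 3: Security level = 135 bits.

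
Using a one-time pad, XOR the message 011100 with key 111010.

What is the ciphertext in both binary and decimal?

Step 1: Write out the XOR operation bit by bit:
  Message: 011100
  Key:     111010
  XOR:     100110
Step 2: Convert to decimal: 100110 = 38.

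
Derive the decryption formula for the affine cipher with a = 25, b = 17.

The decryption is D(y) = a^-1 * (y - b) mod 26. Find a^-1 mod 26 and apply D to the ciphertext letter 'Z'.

Step 1: Find a^-1, the modular inverse of 25 mod 26.
Step 2: We need 25 * a^-1 = 1 (mod 26).
Step 3: 25 * 25 = 625 = 24 * 26 + 1, so a^-1 = 25.
Step 4: D(y) = 25(y - 17) mod 26.
Step 5: Apply to 'Z' (y = 25): D(25) = 25 * (25 - 17) mod 26 = 25 * 8 mod 26 = 18 -> 'S'.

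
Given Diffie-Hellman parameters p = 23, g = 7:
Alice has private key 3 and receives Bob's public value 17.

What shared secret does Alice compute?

Step 1: s = B^a mod p = 17^3 mod 23.
  17^1 mod 23 = 17
  17^2 mod 23 = (17 * 17) mod 23 = 13
  17^3 mod 23 = (13 * 17) mod 23 = 14
Result: shared secret = 14.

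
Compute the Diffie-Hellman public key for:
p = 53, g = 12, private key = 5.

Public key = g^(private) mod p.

Step 1: A = g^a mod p = 12^5 mod 53.
  12^1 mod 53 = 12
  12^2 mod 53 = (12 * 12) mod 53 = 38
  12^3 mod 53 = (38 * 12) mod 53 = 32
  12^4 mod 53 = (32 * 12) mod 53 = 13
  12^5 mod 53 = (13 * 12) mod 53 = 50
Result: A = 50.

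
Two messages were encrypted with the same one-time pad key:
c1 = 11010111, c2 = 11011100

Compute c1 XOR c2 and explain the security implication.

Step 1: c1 XOR c2 = (m1 XOR k) XOR (m2 XOR k).
Step 2: By XOR associativity/commutativity: = m1 XOR m2 XOR k XOR k = m1 XOR m2.
Step 3: 11010111 XOR 11011100 = 00001011 = 11.
Step 4: The key cancels out! An attacker learns m1 XOR m2 = 11, revealing the relationship between plaintexts.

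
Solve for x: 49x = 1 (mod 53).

Step 1: We need x such that 49 * x = 1 (mod 53).
Step 2: Using the extended Euclidean algorithm or trial:
  49 * 13 = 637 = 12 * 53 + 1.
Step 3: Since 637 mod 53 = 1, the inverse is x = 13.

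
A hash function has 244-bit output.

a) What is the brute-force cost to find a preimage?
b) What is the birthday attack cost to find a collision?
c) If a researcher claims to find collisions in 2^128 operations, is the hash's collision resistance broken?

Step 1: Preimage resistance requires brute-force of 2^244 operations.
Step 2: Collision resistance (birthday bound) = 2^(244/2) = 2^122.
Step 3: The claimed attack costs 2^128 operations.
Step 4: Since 2^128 >= 2^122, the claimed attack is no faster than the generic birthday attack, so this does not break collision resistance.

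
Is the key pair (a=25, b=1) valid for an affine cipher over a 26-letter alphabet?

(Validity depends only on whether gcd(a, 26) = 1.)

Step 1: Compute gcd(25, 26).
Step 2: gcd(25, 26) = 1.
Since gcd = 1, 25 is coprime with 26, so it is a valid key.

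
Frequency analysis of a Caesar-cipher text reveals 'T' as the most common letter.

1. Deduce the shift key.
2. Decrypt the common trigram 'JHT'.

Step 1: In English, 'E' is the most frequent letter (12.7%).
Step 2: The most frequent ciphertext letter is 'T' (position 19).
Step 3: Shift = (19 - 4) mod 26 = 15.
Step 4: Decrypt 'JHT' by shifting back 15:
  J -> U
  H -> S
  T -> E
Step 5: 'JHT' decrypts to 'USE'.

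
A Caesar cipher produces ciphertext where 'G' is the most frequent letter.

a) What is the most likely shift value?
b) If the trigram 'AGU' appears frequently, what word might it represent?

Step 1: In English, 'E' is the most frequent letter (12.7%).
Step 2: The most frequent ciphertext letter is 'G' (position 6).
Step 3: Shift = (6 - 4) mod 26 = 2.
Step 4: Decrypt 'AGU' by shifting back 2:
  A -> Y
  G -> E
  U -> S
Step 5: 'AGU' decrypts to 'YES'.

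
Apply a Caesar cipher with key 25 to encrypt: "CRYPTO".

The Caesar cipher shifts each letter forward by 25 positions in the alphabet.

Step 1: For each letter, shift forward by 25 positions (mod 26).
  C (position 2) -> position (2+25) mod 26 = 1 -> B
  R (position 17) -> position (17+25) mod 26 = 16 -> Q
  Y (position 24) -> position (24+25) mod 26 = 23 -> X
  P (position 15) -> position (15+25) mod 26 = 14 -> O
  T (position 19) -> position (19+25) mod 26 = 18 -> S
  O (position 14) -> position (14+25) mod 26 = 13 -> N
Result: BQXOSN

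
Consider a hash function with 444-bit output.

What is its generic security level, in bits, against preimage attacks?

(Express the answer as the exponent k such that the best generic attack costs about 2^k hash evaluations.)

Step 1: The hash has a 444-bit output.
Step 2: Preimage resistance means: given a digest h(x), it should be infeasible to find any input that hashes to it.
With a 444-bit output there are 2^444 possible digests, so a generic brute-force preimage search costs about 2^444 evaluations.
Step 3: Security level = 444 bits.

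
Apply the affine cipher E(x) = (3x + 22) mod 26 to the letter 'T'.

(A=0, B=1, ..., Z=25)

Step 1: Convert 'T' to number: x = 19.
Step 2: E(19) = (3 * 19 + 22) mod 26 = 79 mod 26 = 1.
Step 3: Convert 1 back to letter: B.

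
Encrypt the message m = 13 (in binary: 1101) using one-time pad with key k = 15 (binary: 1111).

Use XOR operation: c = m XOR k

Step 1: Write out the XOR operation bit by bit:
  Message: 1101
  Key:     1111
  XOR:     0010
Step 2: Convert to decimal: 0010 = 2.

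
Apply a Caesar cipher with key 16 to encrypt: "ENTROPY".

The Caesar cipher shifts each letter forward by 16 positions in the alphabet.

Step 1: For each letter, shift forward by 16 positions (mod 26).
  E (position 4) -> position (4+16) mod 26 = 20 -> U
  N (position 13) -> position (13+16) mod 26 = 3 -> D
  T (position 19) -> position (19+16) mod 26 = 9 -> J
  R (position 17) -> position (17+16) mod 26 = 7 -> H
  O (position 14) -> position (14+16) mod 26 = 4 -> E
  P (position 15) -> position (15+16) mod 26 = 5 -> F
  Y (position 24) -> position (24+16) mod 26 = 14 -> O
Result: UDJHEFO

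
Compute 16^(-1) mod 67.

Step 1: We need x such that 16 * x = 1 (mod 67).
Step 2: Using the extended Euclidean algorithm or trial:
  16 * 21 = 336 = 5 * 67 + 1.
Step 3: Since 336 mod 67 = 1, the inverse is x = 21.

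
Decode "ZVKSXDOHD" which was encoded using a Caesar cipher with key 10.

Step 1: Reverse the shift by subtracting 10 from each letter position.
  Z (position 25) -> position (25-10) mod 26 = 15 -> P
  V (position 21) -> position (21-10) mod 26 = 11 -> L
  K (position 10) -> position (10-10) mod 26 = 0 -> A
  S (position 18) -> position (18-10) mod 26 = 8 -> I
  X (position 23) -> position (23-10) mod 26 = 13 -> N
  D (position 3) -> position (3-10) mod 26 = 19 -> T
  O (position 14) -> position (14-10) mod 26 = 4 -> E
  H (position 7) -> position (7-10) mod 26 = 23 -> X
  D (position 3) -> position (3-10) mod 26 = 19 -> T
Decrypted message: PLAINTEXT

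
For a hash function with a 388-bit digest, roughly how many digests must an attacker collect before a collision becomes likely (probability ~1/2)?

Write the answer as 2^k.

Step 1: The birthday paradox gives collision probability ~50% after sqrt(2^n) = 2^(n/2) hashes.
Step 2: For 388-bit output: 2^(388/2) = 2^194.
Step 3: Approximately 2^194 hash computations needed.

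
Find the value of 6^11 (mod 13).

Step 1: Compute 6^11 mod 13 step by step, reducing modulo 13 at each step.
  6^1 mod 13 = 6
  6^2 mod 13 = (6 * 6) mod 13 = 10
  6^3 mod 13 = (10 * 6) mod 13 = 8
  6^4 mod 13 = (8 * 6) mod 13 = 9
  6^5 mod 13 = (9 * 6) mod 13 = 2
  6^6 mod 13 = (2 * 6) mod 13 = 12
  6^7 mod 13 = (12 * 6) mod 13 = 7
  6^8 mod 13 = (7 * 6) mod 13 = 3
  6^9 mod 13 = (3 * 6) mod 13 = 5
  6^10 mod 13 = (5 * 6) mod 13 = 4
  6^11 mod 13 = (4 * 6) mod 13 = 11
Step 2: Result = 11.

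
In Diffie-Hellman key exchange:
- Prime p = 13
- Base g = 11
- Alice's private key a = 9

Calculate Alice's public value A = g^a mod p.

Step 1: A = g^a mod p = 11^9 mod 13.
  11^1 mod 13 = 11
  11^2 mod 13 = (11 * 11) mod 13 = 4
  11^3 mod 13 = (4 * 11) mod 13 = 5
  11^4 mod 13 = (5 * 11) mod 13 = 3
  11^5 mod 13 = (3 * 11) mod 13 = 7
  11^6 mod 13 = (7 * 11) mod 13 = 12
  11^7 mod 13 = (12 * 11) mod 13 = 2
  11^8 mod 13 = (2 * 11) mod 13 = 9
  11^9 mod 13 = (9 * 11) mod 13 = 8
Result: A = 8.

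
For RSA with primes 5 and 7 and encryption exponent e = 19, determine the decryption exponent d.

Step 1: n = 5 * 7 = 35.
Step 2: phi(n) = 4 * 6 = 24.
Step 3: Find d such that 19 * d = 1 (mod 24).
Step 4: d = 19^(-1) mod 24 = 19.
Verification: 19 * 19 = 361 = 15 * 24 + 1.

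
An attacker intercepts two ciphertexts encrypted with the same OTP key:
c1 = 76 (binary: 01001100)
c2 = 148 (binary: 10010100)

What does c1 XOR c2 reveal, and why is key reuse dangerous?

Step 1: c1 XOR c2 = (m1 XOR k) XOR (m2 XOR k).
Step 2: By XOR associativity/commutativity: = m1 XOR m2 XOR k XOR k = m1 XOR m2.
Step 3: 01001100 XOR 10010100 = 11011000 = 216.
Step 4: The key cancels out! An attacker learns m1 XOR m2 = 216, revealing the relationship between plaintexts.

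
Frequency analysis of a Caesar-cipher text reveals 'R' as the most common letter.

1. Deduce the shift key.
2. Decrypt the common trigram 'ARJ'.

Step 1: In English, 'E' is the most frequent letter (12.7%).
Step 2: The most frequent ciphertext letter is 'R' (position 17).
Step 3: Shift = (17 - 4) mod 26 = 13.
Step 4: Decrypt 'ARJ' by shifting back 13:
  A -> N
  R -> E
  J -> W
Step 5: 'ARJ' decrypts to 'NEW'.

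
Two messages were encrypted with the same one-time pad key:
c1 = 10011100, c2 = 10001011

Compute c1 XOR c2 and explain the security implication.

Step 1: c1 XOR c2 = (m1 XOR k) XOR (m2 XOR k).
Step 2: By XOR associativity/commutativity: = m1 XOR m2 XOR k XOR k = m1 XOR m2.
Step 3: 10011100 XOR 10001011 = 00010111 = 23.
Step 4: The key cancels out! An attacker learns m1 XOR m2 = 23, revealing the relationship between plaintexts.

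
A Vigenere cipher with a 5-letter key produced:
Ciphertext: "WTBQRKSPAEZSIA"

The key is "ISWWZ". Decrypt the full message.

Step 1: Key 'ISWWZ' has length 5. Extended key: ISWWZISWWZISWW
Step 2: Decrypt each position:
  W(22) - I(8) = 14 = O
  T(19) - S(18) = 1 = B
  B(1) - W(22) = 5 = F
  Q(16) - W(22) = 20 = U
  R(17) - Z(25) = 18 = S
  K(10) - I(8) = 2 = C
  S(18) - S(18) = 0 = A
  P(15) - W(22) = 19 = T
  A(0) - W(22) = 4 = E
  E(4) - Z(25) = 5 = F
  Z(25) - I(8) = 17 = R
  S(18) - S(18) = 0 = A
  I(8) - W(22) = 12 = M
  A(0) - W(22) = 4 = E
Plaintext: OBFUSCATEFRAME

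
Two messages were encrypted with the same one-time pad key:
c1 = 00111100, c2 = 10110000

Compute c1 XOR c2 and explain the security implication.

Step 1: c1 XOR c2 = (m1 XOR k) XOR (m2 XOR k).
Step 2: By XOR associativity/commutativity: = m1 XOR m2 XOR k XOR k = m1 XOR m2.
Step 3: 00111100 XOR 10110000 = 10001100 = 140.
Step 4: The key cancels out! An attacker learns m1 XOR m2 = 140, revealing the relationship between plaintexts.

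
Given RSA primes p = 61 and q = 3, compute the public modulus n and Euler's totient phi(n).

Step 1: n = p * q = 61 * 3 = 183.
Step 2: phi(n) = (p-1)(q-1) = 60 * 2 = 120.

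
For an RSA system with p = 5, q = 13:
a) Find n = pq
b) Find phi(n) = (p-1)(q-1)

Step 1: n = p * q = 5 * 13 = 65.
Step 2: phi(n) = (p-1)(q-1) = 4 * 12 = 48.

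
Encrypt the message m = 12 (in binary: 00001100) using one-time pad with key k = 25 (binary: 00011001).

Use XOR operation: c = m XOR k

Step 1: Write out the XOR operation bit by bit:
  Message: 00001100
  Key:     00011001
  XOR:     00010101
Step 2: Convert to decimal: 00010101 = 21.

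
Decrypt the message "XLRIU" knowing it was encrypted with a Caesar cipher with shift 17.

Step 1: Reverse the shift by subtracting 17 from each letter position.
  X (position 23) -> position (23-17) mod 26 = 6 -> G
  L (position 11) -> position (11-17) mod 26 = 20 -> U
  R (position 17) -> position (17-17) mod 26 = 0 -> A
  I (position 8) -> position (8-17) mod 26 = 17 -> R
  U (position 20) -> position (20-17) mod 26 = 3 -> D
Decrypted message: GUARD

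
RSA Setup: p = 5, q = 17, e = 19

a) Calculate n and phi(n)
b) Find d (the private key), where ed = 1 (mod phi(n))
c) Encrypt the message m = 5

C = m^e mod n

Step 1: n = 5 * 17 = 85.
Step 2: phi(n) = (5-1)(17-1) = 4 * 16 = 64.
Step 3: Find d = 19^(-1) mod 64 = 27.
  Verify: 19 * 27 = 513 = 1 (mod 64).
Step 4: C = 5^19 mod 85 = 40.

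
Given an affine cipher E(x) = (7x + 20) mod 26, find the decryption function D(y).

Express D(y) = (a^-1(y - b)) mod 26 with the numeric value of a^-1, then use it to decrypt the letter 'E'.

Step 1: Find a^-1, the modular inverse of 7 mod 26.
Step 2: We need 7 * a^-1 = 1 (mod 26).
Step 3: 7 * 15 = 105 = 4 * 26 + 1, so a^-1 = 15.
Step 4: D(y) = 15(y - 20) mod 26.
Step 5: Apply to 'E' (y = 4): D(4) = 15 * (4 - 20) mod 26 = 15 * -16 mod 26 = 20 -> 'U'.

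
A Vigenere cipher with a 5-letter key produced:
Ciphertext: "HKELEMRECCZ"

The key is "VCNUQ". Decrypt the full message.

Step 1: Key 'VCNUQ' has length 5. Extended key: VCNUQVCNUQV
Step 2: Decrypt each position:
  H(7) - V(21) = 12 = M
  K(10) - C(2) = 8 = I
  E(4) - N(13) = 17 = R
  L(11) - U(20) = 17 = R
  E(4) - Q(16) = 14 = O
  M(12) - V(21) = 17 = R
  R(17) - C(2) = 15 = P
  E(4) - N(13) = 17 = R
  C(2) - U(20) = 8 = I
  C(2) - Q(16) = 12 = M
  Z(25) - V(21) = 4 = E
Plaintext: MIRRORPRIME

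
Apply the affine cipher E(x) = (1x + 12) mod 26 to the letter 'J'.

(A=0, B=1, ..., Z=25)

Step 1: Convert 'J' to number: x = 9.
Step 2: E(9) = (1 * 9 + 12) mod 26 = 21 mod 26 = 21.
Step 3: Convert 21 back to letter: V.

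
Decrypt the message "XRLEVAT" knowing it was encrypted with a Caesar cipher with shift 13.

Step 1: Reverse the shift by subtracting 13 from each letter position.
  X (position 23) -> position (23-13) mod 26 = 10 -> K
  R (position 17) -> position (17-13) mod 26 = 4 -> E
  L (position 11) -> position (11-13) mod 26 = 24 -> Y
  E (position 4) -> position (4-13) mod 26 = 17 -> R
  V (position 21) -> position (21-13) mod 26 = 8 -> I
  A (position 0) -> position (0-13) mod 26 = 13 -> N
  T (position 19) -> position (19-13) mod 26 = 6 -> G
Decrypted message: KEYRING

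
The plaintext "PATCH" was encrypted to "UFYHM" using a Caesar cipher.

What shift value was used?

Step 1: Compare first letters: P (position 15) -> U (position 20).
Step 2: Shift = (20 - 15) mod 26 = 5.
The shift value is 5.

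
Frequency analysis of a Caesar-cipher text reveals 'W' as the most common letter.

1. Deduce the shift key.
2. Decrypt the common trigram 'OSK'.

Step 1: In English, 'E' is the most frequent letter (12.7%).
Step 2: The most frequent ciphertext letter is 'W' (position 22).
Step 3: Shift = (22 - 4) mod 26 = 18.
Step 4: Decrypt 'OSK' by shifting back 18:
  O -> W
  S -> A
  K -> S
Step 5: 'OSK' decrypts to 'WAS'.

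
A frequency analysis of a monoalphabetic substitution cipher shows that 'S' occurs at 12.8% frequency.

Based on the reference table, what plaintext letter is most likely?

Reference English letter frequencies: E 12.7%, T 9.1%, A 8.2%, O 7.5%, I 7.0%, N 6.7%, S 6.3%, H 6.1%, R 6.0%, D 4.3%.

Step 1: The observed frequency is 12.8%.
Step 2: Compare with English frequencies:
  E: 12.7% (difference: 0.1%) <-- closest
  T: 9.1% (difference: 3.7%)
  A: 8.2% (difference: 4.6%)
  O: 7.5% (difference: 5.3%)
  I: 7.0% (difference: 5.8%)
  N: 6.7% (difference: 6.1%)
  S: 6.3% (difference: 6.5%)
  H: 6.1% (difference: 6.7%)
  R: 6.0% (difference: 6.8%)
  D: 4.3% (difference: 8.5%)
Step 3: 'S' most likely represents 'E' (frequency 12.7%).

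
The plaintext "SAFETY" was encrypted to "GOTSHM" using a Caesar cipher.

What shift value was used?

Step 1: Compare first letters: S (position 18) -> G (position 6).
Step 2: Shift = (6 - 18) mod 26 = 14.
The shift value is 14.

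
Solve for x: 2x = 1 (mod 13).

Step 1: We need x such that 2 * x = 1 (mod 13).
Step 2: Using the extended Euclidean algorithm or trial:
  2 * 7 = 14 = 1 * 13 + 1.
Step 3: Since 14 mod 13 = 1, the inverse is x = 7.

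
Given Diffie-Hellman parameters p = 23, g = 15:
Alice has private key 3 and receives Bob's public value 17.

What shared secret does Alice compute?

Step 1: s = B^a mod p = 17^3 mod 23.
  17^1 mod 23 = 17
  17^2 mod 23 = (17 * 17) mod 23 = 13
  17^3 mod 23 = (13 * 17) mod 23 = 14
Result: shared secret = 14.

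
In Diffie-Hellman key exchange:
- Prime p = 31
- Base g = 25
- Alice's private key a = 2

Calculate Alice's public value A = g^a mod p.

Step 1: A = g^a mod p = 25^2 mod 31.
  25^1 mod 31 = 25
  25^2 mod 31 = (25 * 25) mod 31 = 5
Result: A = 5.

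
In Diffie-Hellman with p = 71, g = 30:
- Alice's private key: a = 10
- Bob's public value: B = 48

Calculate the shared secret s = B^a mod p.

Step 1: s = B^a mod p = 48^10 mod 71.
  48^1 mod 71 = 48
  48^2 mod 71 = (48 * 48) mod 71 = 32
  48^3 mod 71 = (32 * 48) mod 71 = 45
  48^4 mod 71 = (45 * 48) mod 71 = 30
  48^5 mod 71 = (30 * 48) mod 71 = 20
  48^6 mod 71 = (20 * 48) mod 71 = 37
  48^7 mod 71 = (37 * 48) mod 71 = 1
  48^8 mod 71 = (1 * 48) mod 71 = 48
  48^9 mod 71 = (48 * 48) mod 71 = 32
  48^10 mod 71 = (32 * 48) mod 71 = 45
Result: shared secret = 45.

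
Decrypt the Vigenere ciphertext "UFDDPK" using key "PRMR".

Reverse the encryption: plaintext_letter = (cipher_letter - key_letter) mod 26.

Step 1: Extend key: PRMRPR
Step 2: Decrypt each letter (c - k) mod 26:
  U(20) - P(15) = (20-15) mod 26 = 5 = F
  F(5) - R(17) = (5-17) mod 26 = 14 = O
  D(3) - M(12) = (3-12) mod 26 = 17 = R
  D(3) - R(17) = (3-17) mod 26 = 12 = M
  P(15) - P(15) = (15-15) mod 26 = 0 = A
  K(10) - R(17) = (10-17) mod 26 = 19 = T
Plaintext: FORMAT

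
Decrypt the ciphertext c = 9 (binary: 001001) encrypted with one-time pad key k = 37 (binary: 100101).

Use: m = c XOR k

Step 1: XOR ciphertext with key:
  Ciphertext: 001001
  Key:        100101
  XOR:        101100
Step 2: Plaintext = 101100 = 44 in decimal.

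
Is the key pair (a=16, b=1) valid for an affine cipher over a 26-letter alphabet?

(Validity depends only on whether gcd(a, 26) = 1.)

Step 1: Compute gcd(16, 26).
Step 2: gcd(16, 26) = 2.
Since gcd = 2 != 1, 16 shares a common factor with 26, so it cannot be used.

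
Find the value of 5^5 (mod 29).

Step 1: Compute 5^5 mod 29 step by step, reducing modulo 29 at each step.
  5^1 mod 29 = 5
  5^2 mod 29 = (5 * 5) mod 29 = 25
  5^3 mod 29 = (25 * 5) mod 29 = 9
  5^4 mod 29 = (9 * 5) mod 29 = 16
  5^5 mod 29 = (16 * 5) mod 29 = 22
Step 2: Result = 22.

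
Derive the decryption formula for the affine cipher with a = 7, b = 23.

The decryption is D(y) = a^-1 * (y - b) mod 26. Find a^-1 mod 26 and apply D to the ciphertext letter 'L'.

Step 1: Find a^-1, the modular inverse of 7 mod 26.
Step 2: We need 7 * a^-1 = 1 (mod 26).
Step 3: 7 * 15 = 105 = 4 * 26 + 1, so a^-1 = 15.
Step 4: D(y) = 15(y - 23) mod 26.
Step 5: Apply to 'L' (y = 11): D(11) = 15 * (11 - 23) mod 26 = 15 * -12 mod 26 = 2 -> 'C'.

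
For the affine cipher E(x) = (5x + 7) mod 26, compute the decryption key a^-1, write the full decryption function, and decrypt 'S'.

Step 1: Find a^-1, the modular inverse of 5 mod 26.
Step 2: We need 5 * a^-1 = 1 (mod 26).
Step 3: 5 * 21 = 105 = 4 * 26 + 1, so a^-1 = 21.
Step 4: D(y) = 21(y - 7) mod 26.
Step 5: Apply to 'S' (y = 18): D(18) = 21 * (18 - 7) mod 26 = 21 * 11 mod 26 = 23 -> 'X'.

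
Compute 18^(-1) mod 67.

Step 1: We need x such that 18 * x = 1 (mod 67).
Step 2: Using the extended Euclidean algorithm or trial:
  18 * 41 = 738 = 11 * 67 + 1.
Step 3: Since 738 mod 67 = 1, the inverse is x = 41.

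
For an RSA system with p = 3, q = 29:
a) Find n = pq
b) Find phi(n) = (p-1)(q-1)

Step 1: n = p * q = 3 * 29 = 87.
Step 2: phi(n) = (p-1)(q-1) = 2 * 28 = 56.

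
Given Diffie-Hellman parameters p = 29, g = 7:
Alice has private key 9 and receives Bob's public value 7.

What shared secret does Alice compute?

Step 1: s = B^a mod p = 7^9 mod 29.
  7^1 mod 29 = 7
  7^2 mod 29 = (7 * 7) mod 29 = 20
  7^3 mod 29 = (20 * 7) mod 29 = 24
  7^4 mod 29 = (24 * 7) mod 29 = 23
  7^5 mod 29 = (23 * 7) mod 29 = 16
  7^6 mod 29 = (16 * 7) mod 29 = 25
  7^7 mod 29 = (25 * 7) mod 29 = 1
  7^8 mod 29 = (1 * 7) mod 29 = 7
  7^9 mod 29 = (7 * 7) mod 29 = 20
Result: shared secret = 20.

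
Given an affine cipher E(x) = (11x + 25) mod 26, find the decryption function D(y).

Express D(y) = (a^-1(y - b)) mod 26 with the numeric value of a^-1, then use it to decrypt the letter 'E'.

Step 1: Find a^-1, the modular inverse of 11 mod 26.
Step 2: We need 11 * a^-1 = 1 (mod 26).
Step 3: 11 * 19 = 209 = 8 * 26 + 1, so a^-1 = 19.
Step 4: D(y) = 19(y - 25) mod 26.
Step 5: Apply to 'E' (y = 4): D(4) = 19 * (4 - 25) mod 26 = 19 * -21 mod 26 = 17 -> 'R'.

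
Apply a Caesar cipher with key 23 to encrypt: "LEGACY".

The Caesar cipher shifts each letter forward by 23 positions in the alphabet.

Step 1: For each letter, shift forward by 23 positions (mod 26).
  L (position 11) -> position (11+23) mod 26 = 8 -> I
  E (position 4) -> position (4+23) mod 26 = 1 -> B
  G (position 6) -> position (6+23) mod 26 = 3 -> D
  A (position 0) -> position (0+23) mod 26 = 23 -> X
  C (position 2) -> position (2+23) mod 26 = 25 -> Z
  Y (position 24) -> position (24+23) mod 26 = 21 -> V
Result: IBDXZV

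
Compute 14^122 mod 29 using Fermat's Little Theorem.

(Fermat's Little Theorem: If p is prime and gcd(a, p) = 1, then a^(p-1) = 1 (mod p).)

Step 1: Since 29 is prime, by Fermat's Little Theorem: 14^28 = 1 (mod 29).
Step 2: Reduce exponent: 122 mod 28 = 10.
Step 3: So 14^122 = 14^10 (mod 29).
Step 4: 14^10 mod 29 = 13.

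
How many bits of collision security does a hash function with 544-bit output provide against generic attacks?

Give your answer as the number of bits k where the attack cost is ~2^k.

Step 1: The hash has a 544-bit output.
Step 2: Collision resistance means it should be infeasible to find any x != y with h(x) = h(y).
By the birthday bound, a generic collision search succeeds after about sqrt(2^544) = 2^(544/2) = 2^272 evaluations.
Step 3: Security level = 272 bits.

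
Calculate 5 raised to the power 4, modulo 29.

Step 1: Compute 5^4 mod 29 step by step, reducing modulo 29 at each step.
  5^1 mod 29 = 5
  5^2 mod 29 = (5 * 5) mod 29 = 25
  5^3 mod 29 = (25 * 5) mod 29 = 9
  5^4 mod 29 = (9 * 5) mod 29 = 16
Step 2: Result = 16.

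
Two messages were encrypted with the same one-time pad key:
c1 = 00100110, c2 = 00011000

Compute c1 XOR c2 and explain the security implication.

Step 1: c1 XOR c2 = (m1 XOR k) XOR (m2 XOR k).
Step 2: By XOR associativity/commutativity: = m1 XOR m2 XOR k XOR k = m1 XOR m2.
Step 3: 00100110 XOR 00011000 = 00111110 = 62.
Step 4: The key cancels out! An attacker learns m1 XOR m2 = 62, revealing the relationship between plaintexts.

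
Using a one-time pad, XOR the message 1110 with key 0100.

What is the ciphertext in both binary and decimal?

Step 1: Write out the XOR operation bit by bit:
  Message: 1110
  Key:     0100
  XOR:     1010
Step 2: Convert to decimal: 1010 = 10.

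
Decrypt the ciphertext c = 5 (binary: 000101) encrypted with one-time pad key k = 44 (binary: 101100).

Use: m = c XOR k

Step 1: XOR ciphertext with key:
  Ciphertext: 000101
  Key:        101100
  XOR:        101001
Step 2: Plaintext = 101001 = 41 in decimal.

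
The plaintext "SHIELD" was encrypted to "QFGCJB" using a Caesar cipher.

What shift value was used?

Step 1: Compare first letters: S (position 18) -> Q (position 16).
Step 2: Shift = (16 - 18) mod 26 = 24.
The shift value is 24.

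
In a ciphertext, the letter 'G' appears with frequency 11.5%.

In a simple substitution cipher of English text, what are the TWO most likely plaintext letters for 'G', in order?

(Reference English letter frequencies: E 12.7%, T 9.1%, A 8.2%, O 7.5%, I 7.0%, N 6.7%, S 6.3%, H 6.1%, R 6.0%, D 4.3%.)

Step 1: Observed frequency of 'G' is 11.5%.
Step 2: Compute distances to each reference frequency and sort:
  E (12.7%): difference = 1.2% <-- BEST
  T (9.1%): difference = 2.4% <-- RUNNER-UP
  A (8.2%): difference = 3.3%
  O (7.5%): difference = 4.0%
  I (7.0%): difference = 4.5%
Step 3: Most likely is 'E' (12.7%, diff 1.2%); second most likely is 'T' (9.1%, diff 2.4%).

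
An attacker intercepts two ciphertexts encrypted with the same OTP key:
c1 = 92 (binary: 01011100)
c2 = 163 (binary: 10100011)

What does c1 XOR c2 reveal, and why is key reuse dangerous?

Step 1: c1 XOR c2 = (m1 XOR k) XOR (m2 XOR k).
Step 2: By XOR associativity/commutativity: = m1 XOR m2 XOR k XOR k = m1 XOR m2.
Step 3: 01011100 XOR 10100011 = 11111111 = 255.
Step 4: The key cancels out! An attacker learns m1 XOR m2 = 255, revealing the relationship between plaintexts.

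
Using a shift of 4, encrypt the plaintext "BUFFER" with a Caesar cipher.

Step 1: For each letter, shift forward by 4 positions (mod 26).
  B (position 1) -> position (1+4) mod 26 = 5 -> F
  U (position 20) -> position (20+4) mod 26 = 24 -> Y
  F (position 5) -> position (5+4) mod 26 = 9 -> J
  F (position 5) -> position (5+4) mod 26 = 9 -> J
  E (position 4) -> position (4+4) mod 26 = 8 -> I
  R (position 17) -> position (17+4) mod 26 = 21 -> V
Result: FYJJIV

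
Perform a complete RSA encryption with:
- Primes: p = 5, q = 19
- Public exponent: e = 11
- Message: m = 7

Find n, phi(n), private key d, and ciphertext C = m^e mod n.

Step 1: n = 5 * 19 = 95.
Step 2: phi(n) = (5-1)(19-1) = 4 * 18 = 72.
Step 3: Find d = 11^(-1) mod 72 = 59.
  Verify: 11 * 59 = 649 = 1 (mod 72).
Step 4: C = 7^11 mod 95 = 68.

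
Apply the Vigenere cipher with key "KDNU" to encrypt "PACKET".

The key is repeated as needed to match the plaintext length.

Step 1: Repeat key to match plaintext length:
  Plaintext: PACKET
  Key:       KDNUKD
Step 2: Encrypt each letter:
  P(15) + K(10) = (15+10) mod 26 = 25 = Z
  A(0) + D(3) = (0+3) mod 26 = 3 = D
  C(2) + N(13) = (2+13) mod 26 = 15 = P
  K(10) + U(20) = (10+20) mod 26 = 4 = E
  E(4) + K(10) = (4+10) mod 26 = 14 = O
  T(19) + D(3) = (19+3) mod 26 = 22 = W
Ciphertext: ZDPEOW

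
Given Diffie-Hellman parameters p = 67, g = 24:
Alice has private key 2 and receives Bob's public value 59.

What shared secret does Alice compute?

Step 1: s = B^a mod p = 59^2 mod 67.
  59^1 mod 67 = 59
  59^2 mod 67 = (59 * 59) mod 67 = 64
Result: shared secret = 64.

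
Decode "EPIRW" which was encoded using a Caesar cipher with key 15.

Step 1: Reverse the shift by subtracting 15 from each letter position.
  E (position 4) -> position (4-15) mod 26 = 15 -> P
  P (position 15) -> position (15-15) mod 26 = 0 -> A
  I (position 8) -> position (8-15) mod 26 = 19 -> T
  R (position 17) -> position (17-15) mod 26 = 2 -> C
  W (position 22) -> position (22-15) mod 26 = 7 -> H
Decrypted message: PATCH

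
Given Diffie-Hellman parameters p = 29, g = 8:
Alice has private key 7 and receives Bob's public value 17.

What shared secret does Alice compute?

Step 1: s = B^a mod p = 17^7 mod 29.
  17^1 mod 29 = 17
  17^2 mod 29 = (17 * 17) mod 29 = 28
  17^3 mod 29 = (28 * 17) mod 29 = 12
  17^4 mod 29 = (12 * 17) mod 29 = 1
  17^5 mod 29 = (1 * 17) mod 29 = 17
  17^6 mod 29 = (17 * 17) mod 29 = 28
  17^7 mod 29 = (28 * 17) mod 29 = 12
Result: shared secret = 12.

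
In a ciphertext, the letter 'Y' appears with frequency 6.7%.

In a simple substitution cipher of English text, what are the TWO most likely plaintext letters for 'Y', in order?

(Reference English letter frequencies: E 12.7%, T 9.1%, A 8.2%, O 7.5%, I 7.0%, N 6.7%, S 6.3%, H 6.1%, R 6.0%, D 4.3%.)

Step 1: Observed frequency of 'Y' is 6.7%.
Step 2: Compute distances to each reference frequency and sort:
  N (6.7%): difference = 0.0% <-- BEST
  I (7.0%): difference = 0.3% <-- RUNNER-UP
  S (6.3%): difference = 0.4%
  H (6.1%): difference = 0.6%
  R (6.0%): difference = 0.7%
Step 3: Most likely is 'N' (6.7%, diff 0.0%); second most likely is 'I' (7.0%, diff 0.3%).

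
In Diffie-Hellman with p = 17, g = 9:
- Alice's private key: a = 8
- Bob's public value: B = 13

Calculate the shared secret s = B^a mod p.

Step 1: s = B^a mod p = 13^8 mod 17.
  13^1 mod 17 = 13
  13^2 mod 17 = (13 * 13) mod 17 = 16
  13^3 mod 17 = (16 * 13) mod 17 = 4
  13^4 mod 17 = (4 * 13) mod 17 = 1
  13^5 mod 17 = (1 * 13) mod 17 = 13
  13^6 mod 17 = (13 * 13) mod 17 = 16
  13^7 mod 17 = (16 * 13) mod 17 = 4
  13^8 mod 17 = (4 * 13) mod 17 = 1
Result: shared secret = 1.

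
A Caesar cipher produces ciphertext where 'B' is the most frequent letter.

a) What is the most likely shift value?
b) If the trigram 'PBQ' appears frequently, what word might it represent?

Step 1: In English, 'E' is the most frequent letter (12.7%).
Step 2: The most frequent ciphertext letter is 'B' (position 1).
Step 3: Shift = (1 - 4) mod 26 = 23.
Step 4: Decrypt 'PBQ' by shifting back 23:
  P -> S
  B -> E
  Q -> T
Step 5: 'PBQ' decrypts to 'SET'.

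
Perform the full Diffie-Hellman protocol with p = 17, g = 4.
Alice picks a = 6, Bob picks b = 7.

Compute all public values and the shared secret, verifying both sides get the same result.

Step 1: A = g^a mod p = 4^6 mod 17 = 16.
Step 2: B = g^b mod p = 4^7 mod 17 = 13.
Step 3: Alice computes s = B^a mod p = 13^6 mod 17 = 16.
Step 4: Bob computes s = A^b mod p = 16^7 mod 17 = 16.
Both sides agree: shared secret = 16.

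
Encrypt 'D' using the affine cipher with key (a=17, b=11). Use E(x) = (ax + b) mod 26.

Step 1: Convert 'D' to number: x = 3.
Step 2: E(3) = (17 * 3 + 11) mod 26 = 62 mod 26 = 10.
Step 3: Convert 10 back to letter: K.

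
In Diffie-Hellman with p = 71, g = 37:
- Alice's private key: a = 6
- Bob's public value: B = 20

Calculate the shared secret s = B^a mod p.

Step 1: s = B^a mod p = 20^6 mod 71.
  20^1 mod 71 = 20
  20^2 mod 71 = (20 * 20) mod 71 = 45
  20^3 mod 71 = (45 * 20) mod 71 = 48
  20^4 mod 71 = (48 * 20) mod 71 = 37
  20^5 mod 71 = (37 * 20) mod 71 = 30
  20^6 mod 71 = (30 * 20) mod 71 = 32
Result: shared secret = 32.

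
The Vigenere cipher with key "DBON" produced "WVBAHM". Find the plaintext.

Step 1: Extend key: DBONDB
Step 2: Decrypt each letter (c - k) mod 26:
  W(22) - D(3) = (22-3) mod 26 = 19 = T
  V(21) - B(1) = (21-1) mod 26 = 20 = U
  B(1) - O(14) = (1-14) mod 26 = 13 = N
  A(0) - N(13) = (0-13) mod 26 = 13 = N
  H(7) - D(3) = (7-3) mod 26 = 4 = E
  M(12) - B(1) = (12-1) mod 26 = 11 = L
Plaintext: TUNNEL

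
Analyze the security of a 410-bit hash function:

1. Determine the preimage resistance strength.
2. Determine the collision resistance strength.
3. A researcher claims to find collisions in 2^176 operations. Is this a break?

Step 1: Preimage resistance requires brute-force of 2^410 operations.
Step 2: Collision resistance (birthday bound) = 2^(410/2) = 2^205.
Step 3: The claimed attack costs 2^176 operations.
Step 4: Since 2^176 < 2^205, the claimed attack beats the generic birthday bound, so collision resistance is broken.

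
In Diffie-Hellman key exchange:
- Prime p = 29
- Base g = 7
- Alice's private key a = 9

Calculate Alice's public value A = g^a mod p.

Step 1: A = g^a mod p = 7^9 mod 29.
  7^1 mod 29 = 7
  7^2 mod 29 = (7 * 7) mod 29 = 20
  7^3 mod 29 = (20 * 7) mod 29 = 24
  7^4 mod 29 = (24 * 7) mod 29 = 23
  7^5 mod 29 = (23 * 7) mod 29 = 16
  7^6 mod 29 = (16 * 7) mod 29 = 25
  7^7 mod 29 = (25 * 7) mod 29 = 1
  7^8 mod 29 = (1 * 7) mod 29 = 7
  7^9 mod 29 = (7 * 7) mod 29 = 20
Result: A = 20.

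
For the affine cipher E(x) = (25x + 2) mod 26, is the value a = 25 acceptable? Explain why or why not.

Step 1: Compute gcd(25, 26).
Step 2: gcd(25, 26) = 1.
Since gcd = 1, 25 is coprime with 26, so it is a valid key.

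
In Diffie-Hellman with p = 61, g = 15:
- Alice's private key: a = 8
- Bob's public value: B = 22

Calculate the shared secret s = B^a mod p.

Step 1: s = B^a mod p = 22^8 mod 61.
  22^1 mod 61 = 22
  22^2 mod 61 = (22 * 22) mod 61 = 57
  22^3 mod 61 = (57 * 22) mod 61 = 34
  22^4 mod 61 = (34 * 22) mod 61 = 16
  22^5 mod 61 = (16 * 22) mod 61 = 47
  22^6 mod 61 = (47 * 22) mod 61 = 58
  22^7 mod 61 = (58 * 22) mod 61 = 56
  22^8 mod 61 = (56 * 22) mod 61 = 12
Result: shared secret = 12.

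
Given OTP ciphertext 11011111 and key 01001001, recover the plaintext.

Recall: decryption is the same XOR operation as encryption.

Step 1: XOR ciphertext with key:
  Ciphertext: 11011111
  Key:        01001001
  XOR:        10010110
Step 2: Plaintext = 10010110 = 150 in decimal.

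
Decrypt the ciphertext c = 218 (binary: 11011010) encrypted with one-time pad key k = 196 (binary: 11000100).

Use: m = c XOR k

Step 1: XOR ciphertext with key:
  Ciphertext: 11011010
  Key:        11000100
  XOR:        00011110
Step 2: Plaintext = 00011110 = 30 in decimal.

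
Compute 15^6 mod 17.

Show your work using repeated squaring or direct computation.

Step 1: Compute 15^6 mod 17 step by step, reducing modulo 17 at each step.
  15^1 mod 17 = 15
  15^2 mod 17 = (15 * 15) mod 17 = 4
  15^3 mod 17 = (4 * 15) mod 17 = 9
  15^4 mod 17 = (9 * 15) mod 17 = 16
  15^5 mod 17 = (16 * 15) mod 17 = 2
  15^6 mod 17 = (2 * 15) mod 17 = 13
Step 2: Result = 13.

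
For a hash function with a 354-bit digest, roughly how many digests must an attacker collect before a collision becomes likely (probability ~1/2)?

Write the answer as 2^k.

Step 1: The birthday paradox gives collision probability ~50% after sqrt(2^n) = 2^(n/2) hashes.
Step 2: For 354-bit output: 2^(354/2) = 2^177.
Step 3: Approximately 2^177 hash computations needed.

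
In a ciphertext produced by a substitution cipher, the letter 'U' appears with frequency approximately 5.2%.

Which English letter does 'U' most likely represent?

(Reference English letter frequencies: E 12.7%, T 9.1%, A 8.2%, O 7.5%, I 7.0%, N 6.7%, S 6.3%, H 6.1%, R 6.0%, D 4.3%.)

Step 1: The observed frequency is 5.2%.
Step 2: Compare with English frequencies:
  E: 12.7% (difference: 7.5%)
  T: 9.1% (difference: 3.9%)
  A: 8.2% (difference: 3.0%)
  O: 7.5% (difference: 2.3%)
  I: 7.0% (difference: 1.8%)
  N: 6.7% (difference: 1.5%)
  S: 6.3% (difference: 1.1%)
  H: 6.1% (difference: 0.9%)
  R: 6.0% (difference: 0.8%) <-- closest
  D: 4.3% (difference: 0.9%)
Step 3: 'U' most likely represents 'R' (frequency 6.0%).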